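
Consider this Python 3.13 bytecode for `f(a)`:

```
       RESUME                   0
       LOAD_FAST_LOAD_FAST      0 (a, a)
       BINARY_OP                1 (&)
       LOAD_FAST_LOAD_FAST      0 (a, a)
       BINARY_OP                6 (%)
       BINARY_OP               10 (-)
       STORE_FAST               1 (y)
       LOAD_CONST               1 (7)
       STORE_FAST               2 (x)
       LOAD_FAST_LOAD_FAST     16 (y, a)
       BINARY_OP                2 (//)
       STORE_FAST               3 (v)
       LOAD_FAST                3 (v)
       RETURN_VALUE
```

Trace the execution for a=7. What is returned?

LOAD_FAST_LOAD_FAST a,a → push 7,7. Stack: [7, 7]
BINARY_OP & → 7 & 7 = 7. Stack: [7]
LOAD_FAST_LOAD_FAST a,a → push 7,7. Stack: [7, 7, 7]
BINARY_OP % → 7 % 7 = 0. Stack: [7, 0]
BINARY_OP - → 7 - 0 = 7. Stack: [7]
STORE_FAST y → y=7. Stack: []
LOAD_CONST → push 7. Stack: [7]
STORE_FAST x → x=7. Stack: []
LOAD_FAST_LOAD_FAST y,a → push 7,7. Stack: [7, 7]
BINARY_OP // → 7 // 7 = 1. Stack: [1]
STORE_FAST v → v=1. Stack: []
LOAD_FAST v → push 1. Stack: [1]
RETURN_VALUE → return 1.

1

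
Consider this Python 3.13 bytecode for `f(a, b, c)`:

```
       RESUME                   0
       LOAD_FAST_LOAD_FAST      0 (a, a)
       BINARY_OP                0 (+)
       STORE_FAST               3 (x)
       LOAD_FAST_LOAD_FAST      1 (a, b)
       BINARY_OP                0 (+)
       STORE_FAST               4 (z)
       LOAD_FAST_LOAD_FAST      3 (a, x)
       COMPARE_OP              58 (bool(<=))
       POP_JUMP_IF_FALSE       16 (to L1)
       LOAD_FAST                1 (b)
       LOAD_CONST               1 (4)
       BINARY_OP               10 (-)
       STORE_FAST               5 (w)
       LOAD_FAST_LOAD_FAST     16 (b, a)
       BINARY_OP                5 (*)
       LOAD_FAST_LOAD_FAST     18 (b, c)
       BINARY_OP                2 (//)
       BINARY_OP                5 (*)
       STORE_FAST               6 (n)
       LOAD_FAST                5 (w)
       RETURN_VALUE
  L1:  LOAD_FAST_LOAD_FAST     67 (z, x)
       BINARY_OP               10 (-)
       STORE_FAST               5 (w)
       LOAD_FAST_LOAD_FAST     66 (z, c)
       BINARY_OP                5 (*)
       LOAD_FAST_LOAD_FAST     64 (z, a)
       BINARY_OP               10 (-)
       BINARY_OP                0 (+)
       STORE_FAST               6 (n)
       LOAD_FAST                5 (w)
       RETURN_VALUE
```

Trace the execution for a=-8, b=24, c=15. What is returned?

32

LOAD_FAST_LOAD_FAST a,a → push -8,-8. Stack: [-8, -8]
BINARY_OP + → -8 + -8 = -16. Stack: [-16]
STORE_FAST x → x=-16. Stack: []
LOAD_FAST_LOAD_FAST a,b → push -8,24. Stack: [-8, 24]
BINARY_OP + → -8 + 24 = 16. Stack: [16]
STORE_FAST z → z=16. Stack: []
LOAD_FAST_LOAD_FAST a,x → push -8,-16. Stack: [-8, -16]
COMPARE_OP bool(<=) → -8 vs -16 = False. Stack: [False]
POP_JUMP_IF_FALSE → pop False; jump. Stack: []
LOAD_FAST_LOAD_FAST z,x → push 16,-16. Stack: [16, -16]
BINARY_OP - → 16 - -16 = 32. Stack: [32]
STORE_FAST w → w=32. Stack: []
LOAD_FAST_LOAD_FAST z,c → push 16,15. Stack: [16, 15]
BINARY_OP * → 16 * 15 = 240. Stack: [240]
LOAD_FAST_LOAD_FAST z,a → push 16,-8. Stack: [240, 16, -8]
BINARY_OP - → 16 - -8 = 24. Stack: [240, 24]
BINARY_OP + → 240 + 24 = 264. Stack: [264]
STORE_FAST n → n=264. Stack: []
LOAD_FAST w → push 32. Stack: [32]
RETURN_VALUE → return 32.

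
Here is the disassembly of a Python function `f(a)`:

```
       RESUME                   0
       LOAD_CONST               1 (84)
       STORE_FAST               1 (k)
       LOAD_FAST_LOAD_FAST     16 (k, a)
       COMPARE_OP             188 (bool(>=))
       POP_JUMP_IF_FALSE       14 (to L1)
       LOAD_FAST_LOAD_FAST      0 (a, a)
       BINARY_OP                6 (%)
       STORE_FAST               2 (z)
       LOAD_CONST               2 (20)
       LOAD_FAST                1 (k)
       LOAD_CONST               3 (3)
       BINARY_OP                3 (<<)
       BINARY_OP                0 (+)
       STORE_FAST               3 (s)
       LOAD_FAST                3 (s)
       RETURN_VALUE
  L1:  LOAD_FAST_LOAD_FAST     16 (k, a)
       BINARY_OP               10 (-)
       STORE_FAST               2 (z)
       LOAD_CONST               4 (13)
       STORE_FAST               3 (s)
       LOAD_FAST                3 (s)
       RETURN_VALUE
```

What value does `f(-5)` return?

692

LOAD_CONST → push 84. Stack: [84]
STORE_FAST k → k=84. Stack: []
LOAD_FAST_LOAD_FAST k,a → push 84,-5. Stack: [84, -5]
COMPARE_OP bool(>=) → 84 vs -5 = True. Stack: [True]
POP_JUMP_IF_FALSE → pop True; no jump. Stack: []
LOAD_FAST_LOAD_FAST a,a → push -5,-5. Stack: [-5, -5]
BINARY_OP % → -5 % -5 = 0. Stack: [0]
STORE_FAST z → z=0. Stack: []
LOAD_CONST → push 20. Stack: [20]
LOAD_FAST k → push 84. Stack: [20, 84]
LOAD_CONST → push 3. Stack: [20, 84, 3]
BINARY_OP << → 84 << 3 = 672. Stack: [20, 672]
BINARY_OP + → 20 + 672 = 692. Stack: [692]
STORE_FAST s → s=692. Stack: []
LOAD_FAST s → push 692. Stack: [692]
RETURN_VALUE → return 692.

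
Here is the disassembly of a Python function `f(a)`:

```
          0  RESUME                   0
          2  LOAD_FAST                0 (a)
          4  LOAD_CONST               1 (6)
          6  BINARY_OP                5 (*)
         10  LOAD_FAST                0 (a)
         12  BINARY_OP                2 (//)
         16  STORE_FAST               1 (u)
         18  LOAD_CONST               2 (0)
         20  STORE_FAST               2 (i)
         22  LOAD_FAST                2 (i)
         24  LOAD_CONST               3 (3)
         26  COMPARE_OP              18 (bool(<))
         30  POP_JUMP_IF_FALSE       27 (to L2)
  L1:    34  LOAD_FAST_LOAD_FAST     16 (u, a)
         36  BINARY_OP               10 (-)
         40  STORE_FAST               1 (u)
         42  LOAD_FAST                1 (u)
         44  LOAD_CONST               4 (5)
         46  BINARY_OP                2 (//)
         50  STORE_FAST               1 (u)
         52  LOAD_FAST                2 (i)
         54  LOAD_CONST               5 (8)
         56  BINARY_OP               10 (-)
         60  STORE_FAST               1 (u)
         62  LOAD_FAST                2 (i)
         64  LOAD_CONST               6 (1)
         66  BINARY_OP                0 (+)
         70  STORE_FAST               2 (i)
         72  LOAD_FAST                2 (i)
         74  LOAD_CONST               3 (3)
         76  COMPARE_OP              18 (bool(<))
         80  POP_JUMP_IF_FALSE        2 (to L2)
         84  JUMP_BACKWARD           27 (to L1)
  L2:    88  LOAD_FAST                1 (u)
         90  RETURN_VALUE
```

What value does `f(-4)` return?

LOAD_FAST a → push -4
LOAD_CONST → push 6
BINARY_OP * → -4 * 6 = -24
LOAD_FAST a → push -4
BINARY_OP // → -24 // -4 = 6
STORE_FAST u → u=6
LOAD_CONST → push 0
STORE_FAST i → i=0
LOAD_FAST i → push 0
LOAD_CONST → push 3
COMPARE_OP bool(<) → 0 vs 3 = True
POP_JUMP_IF_FALSE → pop True; no jump
LOAD_FAST_LOAD_FAST u,a → push 6,-4
BINARY_OP - → 6 - -4 = 10
STORE_FAST u → u=10
LOAD_FAST u → push 10
LOAD_CONST → push 5
BINARY_OP // → 10 // 5 = 2
STORE_FAST u → u=2
LOAD_FAST i → push 0
LOAD_CONST → push 8
BINARY_OP - → 0 - 8 = -8
STORE_FAST u → u=-8
LOAD_FAST i → push 0
LOAD_CONST → push 1
BINARY_OP + → 0 + 1 = 1
STORE_FAST i → i=1
LOAD_FAST i → push 1
LOAD_CONST → push 3
COMPARE_OP bool(<) → 1 vs 3 = True
POP_JUMP_IF_FALSE → pop True; no jump
LOAD_FAST_LOAD_FAST u,a → push -8,-4
BINARY_OP - → -8 - -4 = -4
STORE_FAST u → u=-4
LOAD_FAST u → push -4
LOAD_CONST → push 5
BINARY_OP // → -4 // 5 = -1
STORE_FAST u → u=-1
LOAD_FAST i → push 1
LOAD_CONST → push 8
BINARY_OP - → 1 - 8 = -7
STORE_FAST u → u=-7
LOAD_FAST i → push 1
LOAD_CONST → push 1
BINARY_OP + → 1 + 1 = 2
STORE_FAST i → i=2
LOAD_FAST i → push 2
LOAD_CONST → push 3
COMPARE_OP bool(<) → 2 vs 3 = True
POP_JUMP_IF_FALSE → pop True; no jump
LOAD_FAST_LOAD_FAST u,a → push -7,-4
BINARY_OP - → -7 - -4 = -3
STORE_FAST u → u=-3
LOAD_FAST u → push -3
LOAD_CONST → push 5
BINARY_OP // → -3 // 5 = -1
STORE_FAST u → u=-1
LOAD_FAST i → push 2
LOAD_CONST → push 8
BINARY_OP - → 2 - 8 = -6
STORE_FAST u → u=-6
LOAD_FAST i → push 2
LOAD_CONST → push 1
BINARY_OP + → 2 + 1 = 3
STORE_FAST i → i=3
LOAD_FAST i → push 3
LOAD_CONST → push 3
COMPARE_OP bool(<) → 3 vs 3 = False
POP_JUMP_IF_FALSE → pop False; jump
LOAD_FAST u → push -6
RETURN_VALUE → return -6.

-6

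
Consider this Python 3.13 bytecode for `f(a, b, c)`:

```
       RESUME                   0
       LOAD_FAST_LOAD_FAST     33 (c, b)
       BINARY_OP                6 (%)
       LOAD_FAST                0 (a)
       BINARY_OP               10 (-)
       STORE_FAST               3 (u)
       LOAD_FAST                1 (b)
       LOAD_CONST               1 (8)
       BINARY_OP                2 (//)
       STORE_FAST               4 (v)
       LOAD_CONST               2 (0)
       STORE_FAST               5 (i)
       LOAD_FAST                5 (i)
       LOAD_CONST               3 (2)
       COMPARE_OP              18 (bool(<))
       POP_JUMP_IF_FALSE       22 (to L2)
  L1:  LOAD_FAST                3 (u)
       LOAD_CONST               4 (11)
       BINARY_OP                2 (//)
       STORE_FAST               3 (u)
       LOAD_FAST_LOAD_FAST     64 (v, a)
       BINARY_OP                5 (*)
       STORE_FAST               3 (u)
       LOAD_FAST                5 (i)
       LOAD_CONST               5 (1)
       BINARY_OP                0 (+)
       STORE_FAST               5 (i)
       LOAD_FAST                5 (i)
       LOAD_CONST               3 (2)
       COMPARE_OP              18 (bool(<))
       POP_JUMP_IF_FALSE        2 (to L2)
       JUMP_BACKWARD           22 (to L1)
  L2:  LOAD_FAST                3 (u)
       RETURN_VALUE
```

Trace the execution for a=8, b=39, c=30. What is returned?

32

LOAD_FAST_LOAD_FAST c,b → push 30,39. Stack: [30, 39]
BINARY_OP % → 30 % 39 = 30. Stack: [30]
LOAD_FAST a → push 8. Stack: [30, 8]
BINARY_OP - → 30 - 8 = 22. Stack: [22]
STORE_FAST u → u=22. Stack: []
LOAD_FAST b → push 39. Stack: [39]
LOAD_CONST → push 8. Stack: [39, 8]
BINARY_OP // → 39 // 8 = 4. Stack: [4]
STORE_FAST v → v=4. Stack: []
LOAD_CONST → push 0. Stack: [0]
STORE_FAST i → i=0. Stack: []
LOAD_FAST i → push 0. Stack: [0]
LOAD_CONST → push 2. Stack: [0, 2]
COMPARE_OP bool(<) → 0 vs 2 = True. Stack: [True]
POP_JUMP_IF_FALSE → pop True; no jump. Stack: []
LOAD_FAST u → push 22. Stack: [22]
LOAD_CONST → push 11. Stack: [22, 11]
BINARY_OP // → 22 // 11 = 2. Stack: [2]
STORE_FAST u → u=2. Stack: []
LOAD_FAST_LOAD_FAST v,a → push 4,8. Stack: [4, 8]
BINARY_OP * → 4 * 8 = 32. Stack: [32]
STORE_FAST u → u=32. Stack: []
LOAD_FAST i → push 0. Stack: [0]
LOAD_CONST → push 1. Stack: [0, 1]
BINARY_OP + → 0 + 1 = 1. Stack: [1]
STORE_FAST i → i=1. Stack: []
LOAD_FAST i → push 1. Stack: [1]
LOAD_CONST → push 2. Stack: [1, 2]
COMPARE_OP bool(<) → 1 vs 2 = True. Stack: [True]
POP_JUMP_IF_FALSE → pop True; no jump. Stack: []
LOAD_FAST u → push 32. Stack: [32]
LOAD_CONST → push 11. Stack: [32, 11]
BINARY_OP // → 32 // 11 = 2. Stack: [2]
STORE_FAST u → u=2. Stack: []
LOAD_FAST_LOAD_FAST v,a → push 4,8. Stack: [4, 8]
BINARY_OP * → 4 * 8 = 32. Stack: [32]
STORE_FAST u → u=32. Stack: []
LOAD_FAST i → push 1. Stack: [1]
LOAD_CONST → push 1. Stack: [1, 1]
BINARY_OP + → 1 + 1 = 2. Stack: [2]
STORE_FAST i → i=2. Stack: []
LOAD_FAST i → push 2. Stack: [2]
LOAD_CONST → push 2. Stack: [2, 2]
COMPARE_OP bool(<) → 2 vs 2 = False. Stack: [False]
POP_JUMP_IF_FALSE → pop False; jump. Stack: []
LOAD_FAST u → push 32. Stack: [32]
RETURN_VALUE → return 32.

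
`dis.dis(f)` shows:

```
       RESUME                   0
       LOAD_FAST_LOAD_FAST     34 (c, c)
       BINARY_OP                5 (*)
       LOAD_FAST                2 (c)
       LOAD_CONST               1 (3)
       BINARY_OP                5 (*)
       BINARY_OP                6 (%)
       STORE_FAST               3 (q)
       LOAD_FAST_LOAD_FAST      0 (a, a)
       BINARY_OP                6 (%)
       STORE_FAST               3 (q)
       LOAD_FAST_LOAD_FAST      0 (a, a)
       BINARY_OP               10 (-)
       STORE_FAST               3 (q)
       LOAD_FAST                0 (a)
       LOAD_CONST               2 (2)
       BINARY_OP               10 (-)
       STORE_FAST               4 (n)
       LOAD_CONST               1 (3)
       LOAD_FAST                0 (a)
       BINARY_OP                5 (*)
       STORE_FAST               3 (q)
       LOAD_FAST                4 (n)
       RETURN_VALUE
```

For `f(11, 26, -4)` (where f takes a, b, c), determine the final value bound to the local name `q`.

LOAD_FAST_LOAD_FAST c,c → push -4,-4. Stack: [-4, -4]
BINARY_OP * → -4 * -4 = 16. Stack: [16]
LOAD_FAST c → push -4. Stack: [16, -4]
LOAD_CONST → push 3. Stack: [16, -4, 3]
BINARY_OP * → -4 * 3 = -12. Stack: [16, -12]
BINARY_OP % → 16 % -12 = -8. Stack: [-8]
STORE_FAST q → q=-8. Stack: []
LOAD_FAST_LOAD_FAST a,a → push 11,11. Stack: [11, 11]
BINARY_OP % → 11 % 11 = 0. Stack: [0]
STORE_FAST q → q=0. Stack: []
LOAD_FAST_LOAD_FAST a,a → push 11,11. Stack: [11, 11]
BINARY_OP - → 11 - 11 = 0. Stack: [0]
STORE_FAST q → q=0. Stack: []
LOAD_FAST a → push 11. Stack: [11]
LOAD_CONST → push 2. Stack: [11, 2]
BINARY_OP - → 11 - 2 = 9. Stack: [9]
STORE_FAST n → n=9. Stack: []
LOAD_CONST → push 3. Stack: [3]
LOAD_FAST a → push 11. Stack: [3, 11]
BINARY_OP * → 3 * 11 = 33. Stack: [33]
STORE_FAST q → q=33. Stack: []
LOAD_FAST n → push 9. Stack: [9]
RETURN_VALUE → return 9.

33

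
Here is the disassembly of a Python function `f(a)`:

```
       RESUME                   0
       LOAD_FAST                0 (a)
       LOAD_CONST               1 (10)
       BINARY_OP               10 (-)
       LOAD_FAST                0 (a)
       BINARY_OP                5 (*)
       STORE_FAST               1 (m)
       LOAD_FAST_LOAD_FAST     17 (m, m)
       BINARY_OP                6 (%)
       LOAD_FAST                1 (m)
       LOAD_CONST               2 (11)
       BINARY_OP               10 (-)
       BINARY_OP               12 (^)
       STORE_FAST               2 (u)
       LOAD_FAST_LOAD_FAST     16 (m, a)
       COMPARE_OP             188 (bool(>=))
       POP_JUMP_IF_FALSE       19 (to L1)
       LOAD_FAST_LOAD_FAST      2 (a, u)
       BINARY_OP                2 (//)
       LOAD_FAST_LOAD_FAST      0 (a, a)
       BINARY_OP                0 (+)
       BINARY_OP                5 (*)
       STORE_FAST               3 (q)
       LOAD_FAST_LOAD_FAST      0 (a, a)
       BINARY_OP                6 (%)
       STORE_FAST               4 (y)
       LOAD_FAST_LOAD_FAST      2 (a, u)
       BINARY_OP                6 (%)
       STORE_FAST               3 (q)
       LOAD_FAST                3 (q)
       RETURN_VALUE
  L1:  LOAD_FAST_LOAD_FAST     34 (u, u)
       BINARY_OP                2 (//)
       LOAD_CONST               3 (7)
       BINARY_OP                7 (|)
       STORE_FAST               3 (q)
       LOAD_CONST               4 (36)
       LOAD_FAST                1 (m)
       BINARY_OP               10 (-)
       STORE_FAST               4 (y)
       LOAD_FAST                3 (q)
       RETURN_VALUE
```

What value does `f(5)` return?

7

LOAD_FAST a → push 5. Stack: [5]
LOAD_CONST → push 10. Stack: [5, 10]
BINARY_OP - → 5 - 10 = -5. Stack: [-5]
LOAD_FAST a → push 5. Stack: [-5, 5]
BINARY_OP * → -5 * 5 = -25. Stack: [-25]
STORE_FAST m → m=-25. Stack: []
LOAD_FAST_LOAD_FAST m,m → push -25,-25. Stack: [-25, -25]
BINARY_OP % → -25 % -25 = 0. Stack: [0]
LOAD_FAST m → push -25. Stack: [0, -25]
LOAD_CONST → push 11. Stack: [0, -25, 11]
BINARY_OP - → -25 - 11 = -36. Stack: [0, -36]
BINARY_OP ^ → 0 ^ -36 = -36. Stack: [-36]
STORE_FAST u → u=-36. Stack: []
LOAD_FAST_LOAD_FAST m,a → push -25,5. Stack: [-25, 5]
COMPARE_OP bool(>=) → -25 vs 5 = False. Stack: [False]
POP_JUMP_IF_FALSE → pop False; jump. Stack: []
LOAD_FAST_LOAD_FAST u,u → push -36,-36. Stack: [-36, -36]
BINARY_OP // → -36 // -36 = 1. Stack: [1]
LOAD_CONST → push 7. Stack: [1, 7]
BINARY_OP | → 1 | 7 = 7. Stack: [7]
STORE_FAST q → q=7. Stack: []
LOAD_CONST → push 36. Stack: [36]
LOAD_FAST m → push -25. Stack: [36, -25]
BINARY_OP - → 36 - -25 = 61. Stack: [61]
STORE_FAST y → y=61. Stack: []
LOAD_FAST q → push 7. Stack: [7]
RETURN_VALUE → return 7.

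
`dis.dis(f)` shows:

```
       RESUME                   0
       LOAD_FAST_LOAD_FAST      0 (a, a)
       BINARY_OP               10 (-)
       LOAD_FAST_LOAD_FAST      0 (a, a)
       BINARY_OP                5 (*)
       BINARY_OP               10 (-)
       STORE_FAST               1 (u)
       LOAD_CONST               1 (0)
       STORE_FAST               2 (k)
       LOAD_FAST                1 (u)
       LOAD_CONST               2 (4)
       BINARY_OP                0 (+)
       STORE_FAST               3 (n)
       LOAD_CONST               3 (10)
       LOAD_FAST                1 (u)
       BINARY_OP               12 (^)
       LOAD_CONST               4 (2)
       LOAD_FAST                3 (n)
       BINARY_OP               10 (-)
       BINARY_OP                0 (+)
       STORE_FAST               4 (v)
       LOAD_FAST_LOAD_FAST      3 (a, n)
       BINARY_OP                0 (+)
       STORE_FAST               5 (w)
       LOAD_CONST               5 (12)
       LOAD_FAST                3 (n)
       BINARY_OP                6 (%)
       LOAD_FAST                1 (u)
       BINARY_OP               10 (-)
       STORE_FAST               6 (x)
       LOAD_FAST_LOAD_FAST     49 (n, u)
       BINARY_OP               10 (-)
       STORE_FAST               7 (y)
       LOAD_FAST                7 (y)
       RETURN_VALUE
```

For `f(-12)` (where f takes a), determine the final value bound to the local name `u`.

-144

LOAD_FAST_LOAD_FAST a,a → push -12,-12. Stack: [-12, -12]
BINARY_OP - → -12 - -12 = 0. Stack: [0]
LOAD_FAST_LOAD_FAST a,a → push -12,-12. Stack: [0, -12, -12]
BINARY_OP * → -12 * -12 = 144. Stack: [0, 144]
BINARY_OP - → 0 - 144 = -144. Stack: [-144]
STORE_FAST u → u=-144. Stack: []
LOAD_CONST → push 0. Stack: [0]
STORE_FAST k → k=0. Stack: []
LOAD_FAST u → push -144. Stack: [-144]
LOAD_CONST → push 4. Stack: [-144, 4]
BINARY_OP + → -144 + 4 = -140. Stack: [-140]
STORE_FAST n → n=-140. Stack: []
LOAD_CONST → push 10. Stack: [10]
LOAD_FAST u → push -144. Stack: [10, -144]
BINARY_OP ^ → 10 ^ -144 = -134. Stack: [-134]
LOAD_CONST → push 2. Stack: [-134, 2]
LOAD_FAST n → push -140. Stack: [-134, 2, -140]
BINARY_OP - → 2 - -140 = 142. Stack: [-134, 142]
BINARY_OP + → -134 + 142 = 8. Stack: [8]
STORE_FAST v → v=8. Stack: []
LOAD_FAST_LOAD_FAST a,n → push -12,-140. Stack: [-12, -140]
BINARY_OP + → -12 + -140 = -152. Stack: [-152]
STORE_FAST w → w=-152. Stack: []
LOAD_CONST → push 12. Stack: [12]
LOAD_FAST n → push -140. Stack: [12, -140]
BINARY_OP % → 12 % -140 = -128. Stack: [-128]
LOAD_FAST u → push -144. Stack: [-128, -144]
BINARY_OP - → -128 - -144 = 16. Stack: [16]
STORE_FAST x → x=16. Stack: []
LOAD_FAST_LOAD_FAST n,u → push -140,-144. Stack: [-140, -144]
BINARY_OP - → -140 - -144 = 4. Stack: [4]
STORE_FAST y → y=4. Stack: []
LOAD_FAST y → push 4. Stack: [4]
RETURN_VALUE → return 4.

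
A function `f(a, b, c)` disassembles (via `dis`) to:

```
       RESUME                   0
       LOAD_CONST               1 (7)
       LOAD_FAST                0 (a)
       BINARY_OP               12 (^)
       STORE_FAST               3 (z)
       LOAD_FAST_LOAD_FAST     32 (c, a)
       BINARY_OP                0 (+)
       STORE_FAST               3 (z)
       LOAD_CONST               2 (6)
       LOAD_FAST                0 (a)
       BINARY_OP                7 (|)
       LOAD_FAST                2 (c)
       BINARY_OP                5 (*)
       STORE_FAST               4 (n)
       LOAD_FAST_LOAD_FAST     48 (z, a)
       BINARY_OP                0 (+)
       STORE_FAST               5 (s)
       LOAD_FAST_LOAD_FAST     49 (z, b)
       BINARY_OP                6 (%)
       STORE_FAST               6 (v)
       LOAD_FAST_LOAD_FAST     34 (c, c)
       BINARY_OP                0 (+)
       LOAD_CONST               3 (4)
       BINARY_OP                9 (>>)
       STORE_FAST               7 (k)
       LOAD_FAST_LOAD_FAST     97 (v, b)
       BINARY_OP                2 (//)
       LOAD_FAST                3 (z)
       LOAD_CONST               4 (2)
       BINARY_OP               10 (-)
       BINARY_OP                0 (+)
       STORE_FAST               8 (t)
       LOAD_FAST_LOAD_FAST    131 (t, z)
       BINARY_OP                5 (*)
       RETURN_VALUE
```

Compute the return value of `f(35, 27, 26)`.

3599

LOAD_CONST → push 7. Stack: [7]
LOAD_FAST a → push 35. Stack: [7, 35]
BINARY_OP ^ → 7 ^ 35 = 36. Stack: [36]
STORE_FAST z → z=36. Stack: []
LOAD_FAST_LOAD_FAST c,a → push 26,35. Stack: [26, 35]
BINARY_OP + → 26 + 35 = 61. Stack: [61]
STORE_FAST z → z=61. Stack: []
LOAD_CONST → push 6. Stack: [6]
LOAD_FAST a → push 35. Stack: [6, 35]
BINARY_OP | → 6 | 35 = 39. Stack: [39]
LOAD_FAST c → push 26. Stack: [39, 26]
BINARY_OP * → 39 * 26 = 1014. Stack: [1014]
STORE_FAST n → n=1014. Stack: []
LOAD_FAST_LOAD_FAST z,a → push 61,35. Stack: [61, 35]
BINARY_OP + → 61 + 35 = 96. Stack: [96]
STORE_FAST s → s=96. Stack: []
LOAD_FAST_LOAD_FAST z,b → push 61,27. Stack: [61, 27]
BINARY_OP % → 61 % 27 = 7. Stack: [7]
STORE_FAST v → v=7. Stack: []
LOAD_FAST_LOAD_FAST c,c → push 26,26. Stack: [26, 26]
BINARY_OP + → 26 + 26 = 52. Stack: [52]
LOAD_CONST → push 4. Stack: [52, 4]
BINARY_OP >> → 52 >> 4 = 3. Stack: [3]
STORE_FAST k → k=3. Stack: []
LOAD_FAST_LOAD_FAST v,b → push 7,27. Stack: [7, 27]
BINARY_OP // → 7 // 27 = 0. Stack: [0]
LOAD_FAST z → push 61. Stack: [0, 61]
LOAD_CONST → push 2. Stack: [0, 61, 2]
BINARY_OP - → 61 - 2 = 59. Stack: [0, 59]
BINARY_OP + → 0 + 59 = 59. Stack: [59]
STORE_FAST t → t=59. Stack: []
LOAD_FAST_LOAD_FAST t,z → push 59,61. Stack: [59, 61]
BINARY_OP * → 59 * 61 = 3599. Stack: [3599]
RETURN_VALUE → return 3599.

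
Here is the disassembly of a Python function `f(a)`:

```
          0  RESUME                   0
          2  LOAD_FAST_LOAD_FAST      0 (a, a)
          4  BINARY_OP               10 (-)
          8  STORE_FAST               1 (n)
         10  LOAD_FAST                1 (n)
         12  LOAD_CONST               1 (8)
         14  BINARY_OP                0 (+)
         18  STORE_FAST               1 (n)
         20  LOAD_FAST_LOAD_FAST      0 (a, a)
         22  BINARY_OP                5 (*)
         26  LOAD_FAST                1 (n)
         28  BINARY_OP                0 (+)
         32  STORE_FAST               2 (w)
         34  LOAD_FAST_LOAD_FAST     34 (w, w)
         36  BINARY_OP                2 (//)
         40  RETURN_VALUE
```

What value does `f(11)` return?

1

LOAD_FAST_LOAD_FAST a,a → push 11,11. Stack: [11, 11]
BINARY_OP - → 11 - 11 = 0. Stack: [0]
STORE_FAST n → n=0. Stack: []
LOAD_FAST n → push 0. Stack: [0]
LOAD_CONST → push 8. Stack: [0, 8]
BINARY_OP + → 0 + 8 = 8. Stack: [8]
STORE_FAST n → n=8. Stack: []
LOAD_FAST_LOAD_FAST a,a → push 11,11. Stack: [11, 11]
BINARY_OP * → 11 * 11 = 121. Stack: [121]
LOAD_FAST n → push 8. Stack: [121, 8]
BINARY_OP + → 121 + 8 = 129. Stack: [129]
STORE_FAST w → w=129. Stack: []
LOAD_FAST_LOAD_FAST w,w → push 129,129. Stack: [129, 129]
BINARY_OP // → 129 // 129 = 1. Stack: [1]
RETURN_VALUE → return 1.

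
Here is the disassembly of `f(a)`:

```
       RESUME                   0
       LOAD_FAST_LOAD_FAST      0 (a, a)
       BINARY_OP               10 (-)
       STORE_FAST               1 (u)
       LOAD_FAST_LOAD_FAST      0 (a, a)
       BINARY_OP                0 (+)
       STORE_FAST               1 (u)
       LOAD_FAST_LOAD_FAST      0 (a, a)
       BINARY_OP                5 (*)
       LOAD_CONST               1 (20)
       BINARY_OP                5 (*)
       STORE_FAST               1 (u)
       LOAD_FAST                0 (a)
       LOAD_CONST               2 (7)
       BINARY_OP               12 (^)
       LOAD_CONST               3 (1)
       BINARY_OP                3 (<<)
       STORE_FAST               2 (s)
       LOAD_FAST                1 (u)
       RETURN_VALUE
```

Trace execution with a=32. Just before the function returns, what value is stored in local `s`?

LOAD_FAST_LOAD_FAST a,a → push 32,32. Stack: [32, 32]
BINARY_OP - → 32 - 32 = 0. Stack: [0]
STORE_FAST u → u=0. Stack: []
LOAD_FAST_LOAD_FAST a,a → push 32,32. Stack: [32, 32]
BINARY_OP + → 32 + 32 = 64. Stack: [64]
STORE_FAST u → u=64. Stack: []
LOAD_FAST_LOAD_FAST a,a → push 32,32. Stack: [32, 32]
BINARY_OP * → 32 * 32 = 1024. Stack: [1024]
LOAD_CONST → push 20. Stack: [1024, 20]
BINARY_OP * → 1024 * 20 = 20480. Stack: [20480]
STORE_FAST u → u=20480. Stack: []
LOAD_FAST a → push 32. Stack: [32]
LOAD_CONST → push 7. Stack: [32, 7]
BINARY_OP ^ → 32 ^ 7 = 39. Stack: [39]
LOAD_CONST → push 1. Stack: [39, 1]
BINARY_OP << → 39 << 1 = 78. Stack: [78]
STORE_FAST s → s=78. Stack: []
LOAD_FAST u → push 20480. Stack: [20480]
RETURN_VALUE → return 20480.

78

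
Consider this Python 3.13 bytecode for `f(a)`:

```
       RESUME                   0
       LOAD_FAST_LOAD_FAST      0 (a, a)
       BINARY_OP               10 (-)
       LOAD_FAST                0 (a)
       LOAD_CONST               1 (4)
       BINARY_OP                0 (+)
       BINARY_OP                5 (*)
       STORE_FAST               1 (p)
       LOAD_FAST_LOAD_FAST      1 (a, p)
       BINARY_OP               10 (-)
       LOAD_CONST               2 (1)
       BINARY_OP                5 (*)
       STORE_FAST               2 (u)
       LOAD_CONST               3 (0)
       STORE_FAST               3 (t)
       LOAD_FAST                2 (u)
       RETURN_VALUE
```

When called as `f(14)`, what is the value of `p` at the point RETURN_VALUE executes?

0

LOAD_FAST_LOAD_FAST a,a → push 14,14. Stack: [14, 14]
BINARY_OP - → 14 - 14 = 0. Stack: [0]
LOAD_FAST a → push 14. Stack: [0, 14]
LOAD_CONST → push 4. Stack: [0, 14, 4]
BINARY_OP + → 14 + 4 = 18. Stack: [0, 18]
BINARY_OP * → 0 * 18 = 0. Stack: [0]
STORE_FAST p → p=0. Stack: []
LOAD_FAST_LOAD_FAST a,p → push 14,0. Stack: [14, 0]
BINARY_OP - → 14 - 0 = 14. Stack: [14]
LOAD_CONST → push 1. Stack: [14, 1]
BINARY_OP * → 14 * 1 = 14. Stack: [14]
STORE_FAST u → u=14. Stack: []
LOAD_CONST → push 0. Stack: [0]
STORE_FAST t → t=0. Stack: []
LOAD_FAST u → push 14. Stack: [14]
RETURN_VALUE → return 14.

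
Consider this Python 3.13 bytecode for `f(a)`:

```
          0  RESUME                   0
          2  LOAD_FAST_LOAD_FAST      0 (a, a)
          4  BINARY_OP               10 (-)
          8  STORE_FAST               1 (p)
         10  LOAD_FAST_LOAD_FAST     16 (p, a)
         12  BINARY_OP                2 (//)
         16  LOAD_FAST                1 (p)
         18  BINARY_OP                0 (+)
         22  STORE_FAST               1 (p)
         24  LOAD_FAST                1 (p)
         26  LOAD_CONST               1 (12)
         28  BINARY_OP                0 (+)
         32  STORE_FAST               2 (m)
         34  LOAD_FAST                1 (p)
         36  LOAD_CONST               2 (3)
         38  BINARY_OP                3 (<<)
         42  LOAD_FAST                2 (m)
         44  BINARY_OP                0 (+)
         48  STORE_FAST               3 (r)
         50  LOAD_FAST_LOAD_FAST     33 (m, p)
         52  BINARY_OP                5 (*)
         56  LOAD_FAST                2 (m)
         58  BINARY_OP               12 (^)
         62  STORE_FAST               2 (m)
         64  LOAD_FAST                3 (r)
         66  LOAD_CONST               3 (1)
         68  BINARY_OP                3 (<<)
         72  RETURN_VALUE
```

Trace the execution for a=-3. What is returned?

24

LOAD_FAST_LOAD_FAST a,a → push -3,-3. Stack: [-3, -3]
BINARY_OP - → -3 - -3 = 0. Stack: [0]
STORE_FAST p → p=0. Stack: []
LOAD_FAST_LOAD_FAST p,a → push 0,-3. Stack: [0, -3]
BINARY_OP // → 0 // -3 = 0. Stack: [0]
LOAD_FAST p → push 0. Stack: [0, 0]
BINARY_OP + → 0 + 0 = 0. Stack: [0]
STORE_FAST p → p=0. Stack: []
LOAD_FAST p → push 0. Stack: [0]
LOAD_CONST → push 12. Stack: [0, 12]
BINARY_OP + → 0 + 12 = 12. Stack: [12]
STORE_FAST m → m=12. Stack: []
LOAD_FAST p → push 0. Stack: [0]
LOAD_CONST → push 3. Stack: [0, 3]
BINARY_OP << → 0 << 3 = 0. Stack: [0]
LOAD_FAST m → push 12. Stack: [0, 12]
BINARY_OP + → 0 + 12 = 12. Stack: [12]
STORE_FAST r → r=12. Stack: []
LOAD_FAST_LOAD_FAST m,p → push 12,0. Stack: [12, 0]
BINARY_OP * → 12 * 0 = 0. Stack: [0]
LOAD_FAST m → push 12. Stack: [0, 12]
BINARY_OP ^ → 0 ^ 12 = 12. Stack: [12]
STORE_FAST m → m=12. Stack: []
LOAD_FAST r → push 12. Stack: [12]
LOAD_CONST → push 1. Stack: [12, 1]
BINARY_OP << → 12 << 1 = 24. Stack: [24]
RETURN_VALUE → return 24.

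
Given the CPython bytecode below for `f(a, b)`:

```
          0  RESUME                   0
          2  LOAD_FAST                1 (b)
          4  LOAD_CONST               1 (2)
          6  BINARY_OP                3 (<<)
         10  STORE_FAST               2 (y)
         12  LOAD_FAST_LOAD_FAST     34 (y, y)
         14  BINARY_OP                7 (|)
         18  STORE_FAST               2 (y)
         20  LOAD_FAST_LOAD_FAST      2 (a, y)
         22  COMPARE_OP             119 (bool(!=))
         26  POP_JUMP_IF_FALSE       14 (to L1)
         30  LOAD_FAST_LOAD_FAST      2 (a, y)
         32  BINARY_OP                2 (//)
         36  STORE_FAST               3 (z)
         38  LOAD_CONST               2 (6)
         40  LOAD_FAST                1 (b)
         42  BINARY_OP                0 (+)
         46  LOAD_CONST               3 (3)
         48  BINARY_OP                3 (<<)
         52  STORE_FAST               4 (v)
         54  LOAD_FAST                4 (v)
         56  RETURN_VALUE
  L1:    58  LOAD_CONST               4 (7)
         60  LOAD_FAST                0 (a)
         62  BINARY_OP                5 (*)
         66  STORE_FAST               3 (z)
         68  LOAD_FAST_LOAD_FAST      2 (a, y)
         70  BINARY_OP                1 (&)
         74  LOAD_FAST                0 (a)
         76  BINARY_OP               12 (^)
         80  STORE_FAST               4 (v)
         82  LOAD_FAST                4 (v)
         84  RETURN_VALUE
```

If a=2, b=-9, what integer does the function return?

LOAD_FAST b → push -9. Stack: [-9]
LOAD_CONST → push 2. Stack: [-9, 2]
BINARY_OP << → -9 << 2 = -36. Stack: [-36]
STORE_FAST y → y=-36. Stack: []
LOAD_FAST_LOAD_FAST y,y → push -36,-36. Stack: [-36, -36]
BINARY_OP | → -36 | -36 = -36. Stack: [-36]
STORE_FAST y → y=-36. Stack: []
LOAD_FAST_LOAD_FAST a,y → push 2,-36. Stack: [2, -36]
COMPARE_OP bool(!=) → 2 vs -36 = True. Stack: [True]
POP_JUMP_IF_FALSE → pop True; no jump. Stack: []
LOAD_FAST_LOAD_FAST a,y → push 2,-36. Stack: [2, -36]
BINARY_OP // → 2 // -36 = -1. Stack: [-1]
STORE_FAST z → z=-1. Stack: []
LOAD_CONST → push 6. Stack: [6]
LOAD_FAST b → push -9. Stack: [6, -9]
BINARY_OP + → 6 + -9 = -3. Stack: [-3]
LOAD_CONST → push 3. Stack: [-3, 3]
BINARY_OP << → -3 << 3 = -24. Stack: [-24]
STORE_FAST v → v=-24. Stack: []
LOAD_FAST v → push -24. Stack: [-24]
RETURN_VALUE → return -24.

-24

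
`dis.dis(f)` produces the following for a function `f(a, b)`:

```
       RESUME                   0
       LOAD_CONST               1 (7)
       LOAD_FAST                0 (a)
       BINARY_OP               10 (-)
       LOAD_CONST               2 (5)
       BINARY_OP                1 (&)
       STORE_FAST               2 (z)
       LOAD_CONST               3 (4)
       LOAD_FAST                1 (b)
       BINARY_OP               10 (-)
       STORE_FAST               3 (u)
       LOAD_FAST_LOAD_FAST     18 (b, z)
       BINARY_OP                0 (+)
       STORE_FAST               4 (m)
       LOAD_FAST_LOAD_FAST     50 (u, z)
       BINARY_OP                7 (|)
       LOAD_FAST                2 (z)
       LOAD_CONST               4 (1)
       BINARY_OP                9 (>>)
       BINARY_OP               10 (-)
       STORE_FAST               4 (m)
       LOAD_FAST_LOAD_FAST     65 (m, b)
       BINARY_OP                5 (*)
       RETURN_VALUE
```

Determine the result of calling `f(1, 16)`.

-224

LOAD_CONST → push 7. Stack: [7]
LOAD_FAST a → push 1. Stack: [7, 1]
BINARY_OP - → 7 - 1 = 6. Stack: [6]
LOAD_CONST → push 5. Stack: [6, 5]
BINARY_OP & → 6 & 5 = 4. Stack: [4]
STORE_FAST z → z=4. Stack: []
LOAD_CONST → push 4. Stack: [4]
LOAD_FAST b → push 16. Stack: [4, 16]
BINARY_OP - → 4 - 16 = -12. Stack: [-12]
STORE_FAST u → u=-12. Stack: []
LOAD_FAST_LOAD_FAST b,z → push 16,4. Stack: [16, 4]
BINARY_OP + → 16 + 4 = 20. Stack: [20]
STORE_FAST m → m=20. Stack: []
LOAD_FAST_LOAD_FAST u,z → push -12,4. Stack: [-12, 4]
BINARY_OP | → -12 | 4 = -12. Stack: [-12]
LOAD_FAST z → push 4. Stack: [-12, 4]
LOAD_CONST → push 1. Stack: [-12, 4, 1]
BINARY_OP >> → 4 >> 1 = 2. Stack: [-12, 2]
BINARY_OP - → -12 - 2 = -14. Stack: [-14]
STORE_FAST m → m=-14. Stack: []
LOAD_FAST_LOAD_FAST m,b → push -14,16. Stack: [-14, 16]
BINARY_OP * → -14 * 16 = -224. Stack: [-224]
RETURN_VALUE → return -224.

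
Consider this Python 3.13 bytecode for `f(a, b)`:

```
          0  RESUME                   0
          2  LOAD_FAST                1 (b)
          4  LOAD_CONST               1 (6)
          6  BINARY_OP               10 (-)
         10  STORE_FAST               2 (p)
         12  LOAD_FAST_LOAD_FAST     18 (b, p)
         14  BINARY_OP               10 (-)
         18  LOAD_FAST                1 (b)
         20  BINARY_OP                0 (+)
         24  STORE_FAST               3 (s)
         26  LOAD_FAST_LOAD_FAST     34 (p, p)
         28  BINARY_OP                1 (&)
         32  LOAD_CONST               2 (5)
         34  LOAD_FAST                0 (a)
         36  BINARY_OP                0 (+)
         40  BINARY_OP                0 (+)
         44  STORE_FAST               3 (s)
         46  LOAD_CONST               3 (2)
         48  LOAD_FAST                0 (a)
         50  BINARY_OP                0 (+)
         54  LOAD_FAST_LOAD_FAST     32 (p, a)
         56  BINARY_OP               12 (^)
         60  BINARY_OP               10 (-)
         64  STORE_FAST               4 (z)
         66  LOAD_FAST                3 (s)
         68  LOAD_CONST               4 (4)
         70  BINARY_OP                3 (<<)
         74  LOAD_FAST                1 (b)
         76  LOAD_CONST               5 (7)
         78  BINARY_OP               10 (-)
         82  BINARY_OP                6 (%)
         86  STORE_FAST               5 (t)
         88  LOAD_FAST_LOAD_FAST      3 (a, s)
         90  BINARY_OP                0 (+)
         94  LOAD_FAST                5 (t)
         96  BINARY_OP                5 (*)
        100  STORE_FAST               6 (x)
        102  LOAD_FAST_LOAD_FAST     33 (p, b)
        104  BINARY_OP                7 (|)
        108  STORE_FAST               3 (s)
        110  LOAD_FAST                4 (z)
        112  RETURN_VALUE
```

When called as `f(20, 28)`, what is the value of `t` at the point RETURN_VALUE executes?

LOAD_FAST b → push 28. Stack: [28]
LOAD_CONST → push 6. Stack: [28, 6]
BINARY_OP - → 28 - 6 = 22. Stack: [22]
STORE_FAST p → p=22. Stack: []
LOAD_FAST_LOAD_FAST b,p → push 28,22. Stack: [28, 22]
BINARY_OP - → 28 - 22 = 6. Stack: [6]
LOAD_FAST b → push 28. Stack: [6, 28]
BINARY_OP + → 6 + 28 = 34. Stack: [34]
STORE_FAST s → s=34. Stack: []
LOAD_FAST_LOAD_FAST p,p → push 22,22. Stack: [22, 22]
BINARY_OP & → 22 & 22 = 22. Stack: [22]
LOAD_CONST → push 5. Stack: [22, 5]
LOAD_FAST a → push 20. Stack: [22, 5, 20]
BINARY_OP + → 5 + 20 = 25. Stack: [22, 25]
BINARY_OP + → 22 + 25 = 47. Stack: [47]
STORE_FAST s → s=47. Stack: []
LOAD_CONST → push 2. Stack: [2]
LOAD_FAST a → push 20. Stack: [2, 20]
BINARY_OP + → 2 + 20 = 22. Stack: [22]
LOAD_FAST_LOAD_FAST p,a → push 22,20. Stack: [22, 22, 20]
BINARY_OP ^ → 22 ^ 20 = 2. Stack: [22, 2]
BINARY_OP - → 22 - 2 = 20. Stack: [20]
STORE_FAST z → z=20. Stack: []
LOAD_FAST s → push 47. Stack: [47]
LOAD_CONST → push 4. Stack: [47, 4]
BINARY_OP << → 47 << 4 = 752. Stack: [752]
LOAD_FAST b → push 28. Stack: [752, 28]
LOAD_CONST → push 7. Stack: [752, 28, 7]
BINARY_OP - → 28 - 7 = 21. Stack: [752, 21]
BINARY_OP % → 752 % 21 = 17. Stack: [17]
STORE_FAST t → t=17. Stack: []
LOAD_FAST_LOAD_FAST a,s → push 20,47. Stack: [20, 47]
BINARY_OP + → 20 + 47 = 67. Stack: [67]
LOAD_FAST t → push 17. Stack: [67, 17]
BINARY_OP * → 67 * 17 = 1139. Stack: [1139]
STORE_FAST x → x=1139. Stack: []
LOAD_FAST_LOAD_FAST p,b → push 22,28. Stack: [22, 28]
BINARY_OP | → 22 | 28 = 30. Stack: [30]
STORE_FAST s → s=30. Stack: []
LOAD_FAST z → push 20. Stack: [20]
RETURN_VALUE → return 20.

17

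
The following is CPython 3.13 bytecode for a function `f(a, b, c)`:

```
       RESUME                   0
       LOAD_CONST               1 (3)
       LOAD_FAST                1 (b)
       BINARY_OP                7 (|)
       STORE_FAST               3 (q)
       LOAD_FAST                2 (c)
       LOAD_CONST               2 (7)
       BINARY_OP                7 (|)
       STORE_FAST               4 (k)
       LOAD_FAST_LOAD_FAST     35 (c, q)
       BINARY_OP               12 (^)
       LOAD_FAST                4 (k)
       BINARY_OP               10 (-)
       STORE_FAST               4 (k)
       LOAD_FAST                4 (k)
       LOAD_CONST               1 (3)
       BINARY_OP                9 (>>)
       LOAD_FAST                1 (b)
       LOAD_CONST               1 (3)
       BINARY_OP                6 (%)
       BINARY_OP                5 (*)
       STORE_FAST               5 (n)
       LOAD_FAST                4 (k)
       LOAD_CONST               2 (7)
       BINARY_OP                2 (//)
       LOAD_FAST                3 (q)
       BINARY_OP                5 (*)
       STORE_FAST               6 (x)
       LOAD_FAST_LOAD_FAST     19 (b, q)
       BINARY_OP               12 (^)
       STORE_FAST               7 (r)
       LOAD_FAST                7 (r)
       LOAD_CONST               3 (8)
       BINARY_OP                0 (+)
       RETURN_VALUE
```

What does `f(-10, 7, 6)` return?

LOAD_CONST → push 3. Stack: [3]
LOAD_FAST b → push 7. Stack: [3, 7]
BINARY_OP | → 3 | 7 = 7. Stack: [7]
STORE_FAST q → q=7. Stack: []
LOAD_FAST c → push 6. Stack: [6]
LOAD_CONST → push 7. Stack: [6, 7]
BINARY_OP | → 6 | 7 = 7. Stack: [7]
STORE_FAST k → k=7. Stack: []
LOAD_FAST_LOAD_FAST c,q → push 6,7. Stack: [6, 7]
BINARY_OP ^ → 6 ^ 7 = 1. Stack: [1]
LOAD_FAST k → push 7. Stack: [1, 7]
BINARY_OP - → 1 - 7 = -6. Stack: [-6]
STORE_FAST k → k=-6. Stack: []
LOAD_FAST k → push -6. Stack: [-6]
LOAD_CONST → push 3. Stack: [-6, 3]
BINARY_OP >> → -6 >> 3 = -1. Stack: [-1]
LOAD_FAST b → push 7. Stack: [-1, 7]
LOAD_CONST → push 3. Stack: [-1, 7, 3]
BINARY_OP % → 7 % 3 = 1. Stack: [-1, 1]
BINARY_OP * → -1 * 1 = -1. Stack: [-1]
STORE_FAST n → n=-1. Stack: []
LOAD_FAST k → push -6. Stack: [-6]
LOAD_CONST → push 7. Stack: [-6, 7]
BINARY_OP // → -6 // 7 = -1. Stack: [-1]
LOAD_FAST q → push 7. Stack: [-1, 7]
BINARY_OP * → -1 * 7 = -7. Stack: [-7]
STORE_FAST x → x=-7. Stack: []
LOAD_FAST_LOAD_FAST b,q → push 7,7. Stack: [7, 7]
BINARY_OP ^ → 7 ^ 7 = 0. Stack: [0]
STORE_FAST r → r=0. Stack: []
LOAD_FAST r → push 0. Stack: [0]
LOAD_CONST → push 8. Stack: [0, 8]
BINARY_OP + → 0 + 8 = 8. Stack: [8]
RETURN_VALUE → return 8.

8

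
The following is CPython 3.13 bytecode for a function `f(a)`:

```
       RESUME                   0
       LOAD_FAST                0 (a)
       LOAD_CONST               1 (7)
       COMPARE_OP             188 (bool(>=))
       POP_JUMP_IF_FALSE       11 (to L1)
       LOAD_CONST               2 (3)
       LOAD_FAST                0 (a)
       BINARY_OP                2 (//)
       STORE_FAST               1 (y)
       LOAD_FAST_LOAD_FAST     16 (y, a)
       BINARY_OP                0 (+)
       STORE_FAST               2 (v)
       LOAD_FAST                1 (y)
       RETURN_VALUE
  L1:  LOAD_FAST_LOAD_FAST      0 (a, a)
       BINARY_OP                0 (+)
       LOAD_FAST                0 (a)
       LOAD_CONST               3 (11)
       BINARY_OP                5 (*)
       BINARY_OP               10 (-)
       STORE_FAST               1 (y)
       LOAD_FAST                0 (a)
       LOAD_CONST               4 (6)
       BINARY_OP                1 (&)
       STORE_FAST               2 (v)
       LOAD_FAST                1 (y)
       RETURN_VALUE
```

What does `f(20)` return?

0

LOAD_FAST a → push 20. Stack: [20]
LOAD_CONST → push 7. Stack: [20, 7]
COMPARE_OP bool(>=) → 20 vs 7 = True. Stack: [True]
POP_JUMP_IF_FALSE → pop True; no jump. Stack: []
LOAD_CONST → push 3. Stack: [3]
LOAD_FAST a → push 20. Stack: [3, 20]
BINARY_OP // → 3 // 20 = 0. Stack: [0]
STORE_FAST y → y=0. Stack: []
LOAD_FAST_LOAD_FAST y,a → push 0,20. Stack: [0, 20]
BINARY_OP + → 0 + 20 = 20. Stack: [20]
STORE_FAST v → v=20. Stack: []
LOAD_FAST y → push 0. Stack: [0]
RETURN_VALUE → return 0.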